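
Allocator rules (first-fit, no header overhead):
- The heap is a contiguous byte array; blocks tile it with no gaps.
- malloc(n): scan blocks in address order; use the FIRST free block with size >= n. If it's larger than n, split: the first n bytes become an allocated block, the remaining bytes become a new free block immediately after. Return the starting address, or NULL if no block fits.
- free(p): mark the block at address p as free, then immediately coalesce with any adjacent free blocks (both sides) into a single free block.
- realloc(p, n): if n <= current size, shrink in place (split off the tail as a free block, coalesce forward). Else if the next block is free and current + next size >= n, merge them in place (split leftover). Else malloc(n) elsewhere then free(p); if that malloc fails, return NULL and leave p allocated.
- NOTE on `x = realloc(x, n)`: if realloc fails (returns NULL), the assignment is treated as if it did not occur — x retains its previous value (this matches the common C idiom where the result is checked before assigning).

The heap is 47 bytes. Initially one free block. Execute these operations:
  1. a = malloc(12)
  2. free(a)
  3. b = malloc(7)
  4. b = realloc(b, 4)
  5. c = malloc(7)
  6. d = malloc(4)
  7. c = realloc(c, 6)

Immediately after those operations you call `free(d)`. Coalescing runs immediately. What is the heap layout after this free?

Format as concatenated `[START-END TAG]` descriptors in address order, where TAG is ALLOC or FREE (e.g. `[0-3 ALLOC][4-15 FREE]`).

Op 1: a = malloc(12) -> a = 0; heap: [0-11 ALLOC][12-46 FREE]
Op 2: free(a) -> (freed a); heap: [0-46 FREE]
Op 3: b = malloc(7) -> b = 0; heap: [0-6 ALLOC][7-46 FREE]
Op 4: b = realloc(b, 4) -> b = 0; heap: [0-3 ALLOC][4-46 FREE]
Op 5: c = malloc(7) -> c = 4; heap: [0-3 ALLOC][4-10 ALLOC][11-46 FREE]
Op 6: d = malloc(4) -> d = 11; heap: [0-3 ALLOC][4-10 ALLOC][11-14 ALLOC][15-46 FREE]
Op 7: c = realloc(c, 6) -> c = 4; heap: [0-3 ALLOC][4-9 ALLOC][10-10 FREE][11-14 ALLOC][15-46 FREE]
free(d): d = 11 -> block [11-14 ALLOC]; mark free, coalesce with adjacent free neighbors -> [0-3 ALLOC][4-9 ALLOC][10-46 FREE]

Answer: [0-3 ALLOC][4-9 ALLOC][10-46 FREE]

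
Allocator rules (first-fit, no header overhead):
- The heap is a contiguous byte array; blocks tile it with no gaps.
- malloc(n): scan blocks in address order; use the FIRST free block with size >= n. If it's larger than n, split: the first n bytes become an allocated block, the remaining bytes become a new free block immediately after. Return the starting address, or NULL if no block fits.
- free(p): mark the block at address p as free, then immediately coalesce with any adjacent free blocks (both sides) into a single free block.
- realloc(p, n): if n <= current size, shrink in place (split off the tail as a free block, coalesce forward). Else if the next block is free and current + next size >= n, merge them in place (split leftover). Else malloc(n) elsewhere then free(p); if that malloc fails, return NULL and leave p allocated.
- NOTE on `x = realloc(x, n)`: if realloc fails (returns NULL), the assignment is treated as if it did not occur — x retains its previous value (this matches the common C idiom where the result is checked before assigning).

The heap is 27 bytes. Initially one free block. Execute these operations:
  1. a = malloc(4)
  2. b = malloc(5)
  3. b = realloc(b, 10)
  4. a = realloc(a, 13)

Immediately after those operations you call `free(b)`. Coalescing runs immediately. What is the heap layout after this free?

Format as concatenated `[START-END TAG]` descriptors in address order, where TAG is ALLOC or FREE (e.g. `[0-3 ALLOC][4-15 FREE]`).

Op 1: a = malloc(4) -> a = 0; heap: [0-3 ALLOC][4-26 FREE]
Op 2: b = malloc(5) -> b = 4; heap: [0-3 ALLOC][4-8 ALLOC][9-26 FREE]
Op 3: b = realloc(b, 10) -> b = 4; heap: [0-3 ALLOC][4-13 ALLOC][14-26 FREE]
Op 4: a = realloc(a, 13) -> a = 14; heap: [0-3 FREE][4-13 ALLOC][14-26 ALLOC]
free(b): b = 4 -> block [4-13 ALLOC]; mark free, coalesce with adjacent free neighbors -> [0-13 FREE][14-26 ALLOC]

Answer: [0-13 FREE][14-26 ALLOC]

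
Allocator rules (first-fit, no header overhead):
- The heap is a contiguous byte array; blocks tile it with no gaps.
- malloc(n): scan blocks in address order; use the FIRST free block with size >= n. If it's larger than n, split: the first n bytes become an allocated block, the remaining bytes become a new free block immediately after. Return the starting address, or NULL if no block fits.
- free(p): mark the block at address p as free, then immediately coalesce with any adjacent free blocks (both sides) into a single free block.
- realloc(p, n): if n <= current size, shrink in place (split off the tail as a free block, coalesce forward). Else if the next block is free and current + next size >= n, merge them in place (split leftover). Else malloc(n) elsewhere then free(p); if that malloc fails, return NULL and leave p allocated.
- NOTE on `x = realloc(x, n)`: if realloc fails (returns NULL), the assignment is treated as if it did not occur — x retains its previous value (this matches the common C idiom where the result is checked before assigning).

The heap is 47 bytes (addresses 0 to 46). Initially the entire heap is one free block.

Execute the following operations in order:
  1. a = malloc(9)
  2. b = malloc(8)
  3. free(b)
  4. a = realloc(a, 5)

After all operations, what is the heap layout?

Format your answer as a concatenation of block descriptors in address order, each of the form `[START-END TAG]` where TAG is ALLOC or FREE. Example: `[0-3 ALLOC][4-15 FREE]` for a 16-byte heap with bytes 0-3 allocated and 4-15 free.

Op 1: a = malloc(9) -> a = 0; heap: [0-8 ALLOC][9-46 FREE]
Op 2: b = malloc(8) -> b = 9; heap: [0-8 ALLOC][9-16 ALLOC][17-46 FREE]
Op 3: free(b) -> (freed b); heap: [0-8 ALLOC][9-46 FREE]
Op 4: a = realloc(a, 5) -> a = 0; heap: [0-4 ALLOC][5-46 FREE]

Answer: [0-4 ALLOC][5-46 FREE]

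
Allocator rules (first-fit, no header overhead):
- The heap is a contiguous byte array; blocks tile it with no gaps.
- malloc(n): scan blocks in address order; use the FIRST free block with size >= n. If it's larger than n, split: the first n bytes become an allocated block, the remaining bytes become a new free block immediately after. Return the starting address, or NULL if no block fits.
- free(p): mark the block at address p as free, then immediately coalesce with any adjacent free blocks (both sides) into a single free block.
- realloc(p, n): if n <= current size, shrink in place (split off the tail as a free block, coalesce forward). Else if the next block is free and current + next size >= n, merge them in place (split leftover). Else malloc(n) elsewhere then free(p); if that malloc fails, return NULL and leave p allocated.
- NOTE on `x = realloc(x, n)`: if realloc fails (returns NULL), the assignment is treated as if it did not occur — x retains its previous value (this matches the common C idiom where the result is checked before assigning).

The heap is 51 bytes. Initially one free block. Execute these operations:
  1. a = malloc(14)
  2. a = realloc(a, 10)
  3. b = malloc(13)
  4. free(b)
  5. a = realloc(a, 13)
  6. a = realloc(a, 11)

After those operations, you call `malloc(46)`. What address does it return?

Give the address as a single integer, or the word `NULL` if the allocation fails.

Answer: NULL

Derivation:
Op 1: a = malloc(14) -> a = 0; heap: [0-13 ALLOC][14-50 FREE]
Op 2: a = realloc(a, 10) -> a = 0; heap: [0-9 ALLOC][10-50 FREE]
Op 3: b = malloc(13) -> b = 10; heap: [0-9 ALLOC][10-22 ALLOC][23-50 FREE]
Op 4: free(b) -> (freed b); heap: [0-9 ALLOC][10-50 FREE]
Op 5: a = realloc(a, 13) -> a = 0; heap: [0-12 ALLOC][13-50 FREE]
Op 6: a = realloc(a, 11) -> a = 0; heap: [0-10 ALLOC][11-50 FREE]
malloc(46): first-fit scan over [0-10 ALLOC][11-50 FREE] -> NULL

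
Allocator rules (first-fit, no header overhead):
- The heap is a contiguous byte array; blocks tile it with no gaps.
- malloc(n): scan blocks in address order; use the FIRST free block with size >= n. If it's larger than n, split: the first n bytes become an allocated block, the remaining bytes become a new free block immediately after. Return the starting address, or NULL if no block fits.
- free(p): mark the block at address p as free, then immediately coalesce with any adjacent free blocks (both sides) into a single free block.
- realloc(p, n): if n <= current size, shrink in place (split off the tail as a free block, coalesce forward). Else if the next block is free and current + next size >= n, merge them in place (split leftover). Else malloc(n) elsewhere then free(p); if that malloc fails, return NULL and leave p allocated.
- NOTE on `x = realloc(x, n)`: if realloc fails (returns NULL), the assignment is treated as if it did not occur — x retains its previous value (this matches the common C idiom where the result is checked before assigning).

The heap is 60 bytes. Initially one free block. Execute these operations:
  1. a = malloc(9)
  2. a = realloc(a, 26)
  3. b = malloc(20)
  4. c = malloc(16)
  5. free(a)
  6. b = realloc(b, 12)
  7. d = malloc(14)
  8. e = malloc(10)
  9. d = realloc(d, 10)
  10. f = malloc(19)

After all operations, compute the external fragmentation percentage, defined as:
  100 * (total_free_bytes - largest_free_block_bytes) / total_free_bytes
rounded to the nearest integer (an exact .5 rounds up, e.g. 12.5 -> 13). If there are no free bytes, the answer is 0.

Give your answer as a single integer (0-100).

Answer: 56

Derivation:
Op 1: a = malloc(9) -> a = 0; heap: [0-8 ALLOC][9-59 FREE]
Op 2: a = realloc(a, 26) -> a = 0; heap: [0-25 ALLOC][26-59 FREE]
Op 3: b = malloc(20) -> b = 26; heap: [0-25 ALLOC][26-45 ALLOC][46-59 FREE]
Op 4: c = malloc(16) -> c = NULL; heap: [0-25 ALLOC][26-45 ALLOC][46-59 FREE]
Op 5: free(a) -> (freed a); heap: [0-25 FREE][26-45 ALLOC][46-59 FREE]
Op 6: b = realloc(b, 12) -> b = 26; heap: [0-25 FREE][26-37 ALLOC][38-59 FREE]
Op 7: d = malloc(14) -> d = 0; heap: [0-13 ALLOC][14-25 FREE][26-37 ALLOC][38-59 FREE]
Op 8: e = malloc(10) -> e = 14; heap: [0-13 ALLOC][14-23 ALLOC][24-25 FREE][26-37 ALLOC][38-59 FREE]
Op 9: d = realloc(d, 10) -> d = 0; heap: [0-9 ALLOC][10-13 FREE][14-23 ALLOC][24-25 FREE][26-37 ALLOC][38-59 FREE]
Op 10: f = malloc(19) -> f = 38; heap: [0-9 ALLOC][10-13 FREE][14-23 ALLOC][24-25 FREE][26-37 ALLOC][38-56 ALLOC][57-59 FREE]
Free blocks: [4 2 3] total_free=9 largest=4 -> 100*(9-4)/9 = 500/9 ≈ 55.556 -> rounds to 56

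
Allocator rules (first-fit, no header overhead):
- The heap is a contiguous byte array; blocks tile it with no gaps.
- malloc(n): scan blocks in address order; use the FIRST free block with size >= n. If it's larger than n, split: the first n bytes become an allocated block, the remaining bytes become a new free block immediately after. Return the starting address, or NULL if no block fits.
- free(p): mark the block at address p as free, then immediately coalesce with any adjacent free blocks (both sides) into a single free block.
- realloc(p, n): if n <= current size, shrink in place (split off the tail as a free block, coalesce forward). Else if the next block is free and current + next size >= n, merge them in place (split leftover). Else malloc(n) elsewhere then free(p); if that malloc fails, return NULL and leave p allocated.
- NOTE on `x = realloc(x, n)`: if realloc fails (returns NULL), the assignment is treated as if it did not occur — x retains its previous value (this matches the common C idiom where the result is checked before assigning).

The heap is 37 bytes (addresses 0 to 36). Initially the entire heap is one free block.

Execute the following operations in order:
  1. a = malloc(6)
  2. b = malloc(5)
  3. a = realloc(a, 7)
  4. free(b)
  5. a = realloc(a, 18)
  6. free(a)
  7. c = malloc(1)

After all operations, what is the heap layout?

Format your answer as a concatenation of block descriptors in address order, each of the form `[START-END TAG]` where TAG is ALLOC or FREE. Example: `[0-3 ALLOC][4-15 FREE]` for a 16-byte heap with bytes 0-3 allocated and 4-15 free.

Op 1: a = malloc(6) -> a = 0; heap: [0-5 ALLOC][6-36 FREE]
Op 2: b = malloc(5) -> b = 6; heap: [0-5 ALLOC][6-10 ALLOC][11-36 FREE]
Op 3: a = realloc(a, 7) -> a = 11; heap: [0-5 FREE][6-10 ALLOC][11-17 ALLOC][18-36 FREE]
Op 4: free(b) -> (freed b); heap: [0-10 FREE][11-17 ALLOC][18-36 FREE]
Op 5: a = realloc(a, 18) -> a = 11; heap: [0-10 FREE][11-28 ALLOC][29-36 FREE]
Op 6: free(a) -> (freed a); heap: [0-36 FREE]
Op 7: c = malloc(1) -> c = 0; heap: [0-0 ALLOC][1-36 FREE]

Answer: [0-0 ALLOC][1-36 FREE]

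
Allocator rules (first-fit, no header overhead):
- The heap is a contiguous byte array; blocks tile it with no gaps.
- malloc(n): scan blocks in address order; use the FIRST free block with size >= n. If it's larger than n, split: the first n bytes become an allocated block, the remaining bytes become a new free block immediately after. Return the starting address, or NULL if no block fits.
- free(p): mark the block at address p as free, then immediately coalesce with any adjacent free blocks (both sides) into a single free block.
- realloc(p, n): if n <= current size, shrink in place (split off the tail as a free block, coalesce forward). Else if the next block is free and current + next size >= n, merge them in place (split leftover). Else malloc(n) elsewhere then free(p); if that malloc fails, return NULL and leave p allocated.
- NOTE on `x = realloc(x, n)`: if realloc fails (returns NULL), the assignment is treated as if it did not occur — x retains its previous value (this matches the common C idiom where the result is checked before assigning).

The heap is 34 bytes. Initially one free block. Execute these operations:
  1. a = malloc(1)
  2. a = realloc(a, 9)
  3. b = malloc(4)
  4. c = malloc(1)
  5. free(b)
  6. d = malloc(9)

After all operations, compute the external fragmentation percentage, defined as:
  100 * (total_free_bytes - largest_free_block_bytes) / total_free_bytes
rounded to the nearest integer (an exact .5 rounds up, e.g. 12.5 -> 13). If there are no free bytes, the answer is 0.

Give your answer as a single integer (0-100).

Answer: 27

Derivation:
Op 1: a = malloc(1) -> a = 0; heap: [0-0 ALLOC][1-33 FREE]
Op 2: a = realloc(a, 9) -> a = 0; heap: [0-8 ALLOC][9-33 FREE]
Op 3: b = malloc(4) -> b = 9; heap: [0-8 ALLOC][9-12 ALLOC][13-33 FREE]
Op 4: c = malloc(1) -> c = 13; heap: [0-8 ALLOC][9-12 ALLOC][13-13 ALLOC][14-33 FREE]
Op 5: free(b) -> (freed b); heap: [0-8 ALLOC][9-12 FREE][13-13 ALLOC][14-33 FREE]
Op 6: d = malloc(9) -> d = 14; heap: [0-8 ALLOC][9-12 FREE][13-13 ALLOC][14-22 ALLOC][23-33 FREE]
Free blocks: [4 11] total_free=15 largest=11 -> 100*(15-11)/15 = 400/15 ≈ 26.667 -> rounds to 27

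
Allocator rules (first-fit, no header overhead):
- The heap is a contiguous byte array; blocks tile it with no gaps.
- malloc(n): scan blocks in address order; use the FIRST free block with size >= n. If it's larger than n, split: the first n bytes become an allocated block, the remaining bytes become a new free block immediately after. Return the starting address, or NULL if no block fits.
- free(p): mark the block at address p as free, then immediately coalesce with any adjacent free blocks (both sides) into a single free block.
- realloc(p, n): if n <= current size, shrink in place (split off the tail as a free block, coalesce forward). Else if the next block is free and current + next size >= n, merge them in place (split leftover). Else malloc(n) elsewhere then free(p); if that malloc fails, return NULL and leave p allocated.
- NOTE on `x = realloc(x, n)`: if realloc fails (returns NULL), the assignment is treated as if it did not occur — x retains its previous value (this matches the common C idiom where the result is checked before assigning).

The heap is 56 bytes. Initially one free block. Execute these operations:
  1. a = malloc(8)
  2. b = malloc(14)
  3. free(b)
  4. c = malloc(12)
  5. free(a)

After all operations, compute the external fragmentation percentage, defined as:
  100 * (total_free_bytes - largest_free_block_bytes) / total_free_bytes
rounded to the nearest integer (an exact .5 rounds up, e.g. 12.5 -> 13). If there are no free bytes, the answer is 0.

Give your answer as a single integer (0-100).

Answer: 18

Derivation:
Op 1: a = malloc(8) -> a = 0; heap: [0-7 ALLOC][8-55 FREE]
Op 2: b = malloc(14) -> b = 8; heap: [0-7 ALLOC][8-21 ALLOC][22-55 FREE]
Op 3: free(b) -> (freed b); heap: [0-7 ALLOC][8-55 FREE]
Op 4: c = malloc(12) -> c = 8; heap: [0-7 ALLOC][8-19 ALLOC][20-55 FREE]
Op 5: free(a) -> (freed a); heap: [0-7 FREE][8-19 ALLOC][20-55 FREE]
Free blocks: [8 36] total_free=44 largest=36 -> 100*(44-36)/44 = 800/44 ≈ 18.182 -> rounds to 18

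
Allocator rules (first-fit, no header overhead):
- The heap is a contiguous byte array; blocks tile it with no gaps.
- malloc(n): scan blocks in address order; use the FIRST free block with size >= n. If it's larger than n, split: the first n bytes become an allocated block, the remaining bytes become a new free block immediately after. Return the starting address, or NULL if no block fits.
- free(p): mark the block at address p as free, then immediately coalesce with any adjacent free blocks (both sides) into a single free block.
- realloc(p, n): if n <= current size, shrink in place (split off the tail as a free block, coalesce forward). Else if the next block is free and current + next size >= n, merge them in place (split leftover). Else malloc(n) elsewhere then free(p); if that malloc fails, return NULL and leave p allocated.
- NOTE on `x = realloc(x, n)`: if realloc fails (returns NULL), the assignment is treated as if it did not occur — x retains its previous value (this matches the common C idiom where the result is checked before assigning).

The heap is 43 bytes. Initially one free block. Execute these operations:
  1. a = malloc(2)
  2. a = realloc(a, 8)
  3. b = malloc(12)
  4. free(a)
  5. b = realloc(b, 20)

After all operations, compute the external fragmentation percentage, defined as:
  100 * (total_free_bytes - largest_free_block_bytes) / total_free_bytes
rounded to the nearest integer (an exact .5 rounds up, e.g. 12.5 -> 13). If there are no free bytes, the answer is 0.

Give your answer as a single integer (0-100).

Op 1: a = malloc(2) -> a = 0; heap: [0-1 ALLOC][2-42 FREE]
Op 2: a = realloc(a, 8) -> a = 0; heap: [0-7 ALLOC][8-42 FREE]
Op 3: b = malloc(12) -> b = 8; heap: [0-7 ALLOC][8-19 ALLOC][20-42 FREE]
Op 4: free(a) -> (freed a); heap: [0-7 FREE][8-19 ALLOC][20-42 FREE]
Op 5: b = realloc(b, 20) -> b = 8; heap: [0-7 FREE][8-27 ALLOC][28-42 FREE]
Free blocks: [8 15] total_free=23 largest=15 -> 100*(23-15)/23 = 800/23 ≈ 34.783 -> rounds to 35

Answer: 35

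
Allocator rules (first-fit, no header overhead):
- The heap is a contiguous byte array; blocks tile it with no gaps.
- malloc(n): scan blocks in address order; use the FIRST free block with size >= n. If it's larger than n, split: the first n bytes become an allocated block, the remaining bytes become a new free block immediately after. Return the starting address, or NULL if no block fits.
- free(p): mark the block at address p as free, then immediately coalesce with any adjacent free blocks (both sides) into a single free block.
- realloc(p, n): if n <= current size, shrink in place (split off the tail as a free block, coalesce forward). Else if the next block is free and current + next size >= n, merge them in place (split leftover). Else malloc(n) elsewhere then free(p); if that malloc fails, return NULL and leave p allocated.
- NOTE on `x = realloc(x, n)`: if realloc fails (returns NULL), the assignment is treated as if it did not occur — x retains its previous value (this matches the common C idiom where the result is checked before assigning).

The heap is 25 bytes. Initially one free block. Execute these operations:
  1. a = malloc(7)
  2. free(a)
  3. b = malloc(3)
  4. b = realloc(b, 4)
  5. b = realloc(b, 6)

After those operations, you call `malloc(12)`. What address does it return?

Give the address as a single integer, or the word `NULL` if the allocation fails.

Answer: 6

Derivation:
Op 1: a = malloc(7) -> a = 0; heap: [0-6 ALLOC][7-24 FREE]
Op 2: free(a) -> (freed a); heap: [0-24 FREE]
Op 3: b = malloc(3) -> b = 0; heap: [0-2 ALLOC][3-24 FREE]
Op 4: b = realloc(b, 4) -> b = 0; heap: [0-3 ALLOC][4-24 FREE]
Op 5: b = realloc(b, 6) -> b = 0; heap: [0-5 ALLOC][6-24 FREE]
malloc(12): first-fit scan over [0-5 ALLOC][6-24 FREE] -> 6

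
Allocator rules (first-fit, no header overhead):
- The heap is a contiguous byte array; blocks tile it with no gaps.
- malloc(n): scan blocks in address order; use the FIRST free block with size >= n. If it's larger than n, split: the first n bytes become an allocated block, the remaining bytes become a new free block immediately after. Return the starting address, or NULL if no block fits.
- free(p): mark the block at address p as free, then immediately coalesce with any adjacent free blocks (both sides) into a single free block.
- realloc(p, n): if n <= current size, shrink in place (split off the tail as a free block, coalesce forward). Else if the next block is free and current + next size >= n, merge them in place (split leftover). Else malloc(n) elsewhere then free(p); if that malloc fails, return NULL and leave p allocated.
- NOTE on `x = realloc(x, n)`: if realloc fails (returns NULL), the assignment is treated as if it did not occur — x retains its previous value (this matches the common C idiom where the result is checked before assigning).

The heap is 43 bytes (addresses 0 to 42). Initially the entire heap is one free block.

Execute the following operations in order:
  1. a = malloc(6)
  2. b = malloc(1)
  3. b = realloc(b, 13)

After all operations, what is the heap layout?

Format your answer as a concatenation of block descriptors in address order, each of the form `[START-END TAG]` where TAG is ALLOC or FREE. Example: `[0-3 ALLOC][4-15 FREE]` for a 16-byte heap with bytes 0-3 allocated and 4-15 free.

Answer: [0-5 ALLOC][6-18 ALLOC][19-42 FREE]

Derivation:
Op 1: a = malloc(6) -> a = 0; heap: [0-5 ALLOC][6-42 FREE]
Op 2: b = malloc(1) -> b = 6; heap: [0-5 ALLOC][6-6 ALLOC][7-42 FREE]
Op 3: b = realloc(b, 13) -> b = 6; heap: [0-5 ALLOC][6-18 ALLOC][19-42 FREE]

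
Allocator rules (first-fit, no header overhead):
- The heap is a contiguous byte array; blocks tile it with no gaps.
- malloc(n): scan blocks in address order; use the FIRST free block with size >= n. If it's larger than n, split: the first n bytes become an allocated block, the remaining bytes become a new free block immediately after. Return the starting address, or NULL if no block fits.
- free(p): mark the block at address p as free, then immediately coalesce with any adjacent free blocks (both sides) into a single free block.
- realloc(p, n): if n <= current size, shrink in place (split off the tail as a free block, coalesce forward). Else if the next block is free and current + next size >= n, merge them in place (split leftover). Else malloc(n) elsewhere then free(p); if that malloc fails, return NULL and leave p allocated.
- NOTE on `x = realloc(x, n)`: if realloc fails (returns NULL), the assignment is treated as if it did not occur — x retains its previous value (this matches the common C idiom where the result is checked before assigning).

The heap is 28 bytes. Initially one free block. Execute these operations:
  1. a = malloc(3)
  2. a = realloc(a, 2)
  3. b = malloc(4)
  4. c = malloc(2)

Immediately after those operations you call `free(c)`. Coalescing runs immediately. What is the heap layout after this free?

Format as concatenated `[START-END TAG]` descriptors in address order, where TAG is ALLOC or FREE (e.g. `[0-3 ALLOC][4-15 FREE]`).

Op 1: a = malloc(3) -> a = 0; heap: [0-2 ALLOC][3-27 FREE]
Op 2: a = realloc(a, 2) -> a = 0; heap: [0-1 ALLOC][2-27 FREE]
Op 3: b = malloc(4) -> b = 2; heap: [0-1 ALLOC][2-5 ALLOC][6-27 FREE]
Op 4: c = malloc(2) -> c = 6; heap: [0-1 ALLOC][2-5 ALLOC][6-7 ALLOC][8-27 FREE]
free(c): c = 6 -> block [6-7 ALLOC]; mark free, coalesce with adjacent free neighbors -> [0-1 ALLOC][2-5 ALLOC][6-27 FREE]

Answer: [0-1 ALLOC][2-5 ALLOC][6-27 FREE]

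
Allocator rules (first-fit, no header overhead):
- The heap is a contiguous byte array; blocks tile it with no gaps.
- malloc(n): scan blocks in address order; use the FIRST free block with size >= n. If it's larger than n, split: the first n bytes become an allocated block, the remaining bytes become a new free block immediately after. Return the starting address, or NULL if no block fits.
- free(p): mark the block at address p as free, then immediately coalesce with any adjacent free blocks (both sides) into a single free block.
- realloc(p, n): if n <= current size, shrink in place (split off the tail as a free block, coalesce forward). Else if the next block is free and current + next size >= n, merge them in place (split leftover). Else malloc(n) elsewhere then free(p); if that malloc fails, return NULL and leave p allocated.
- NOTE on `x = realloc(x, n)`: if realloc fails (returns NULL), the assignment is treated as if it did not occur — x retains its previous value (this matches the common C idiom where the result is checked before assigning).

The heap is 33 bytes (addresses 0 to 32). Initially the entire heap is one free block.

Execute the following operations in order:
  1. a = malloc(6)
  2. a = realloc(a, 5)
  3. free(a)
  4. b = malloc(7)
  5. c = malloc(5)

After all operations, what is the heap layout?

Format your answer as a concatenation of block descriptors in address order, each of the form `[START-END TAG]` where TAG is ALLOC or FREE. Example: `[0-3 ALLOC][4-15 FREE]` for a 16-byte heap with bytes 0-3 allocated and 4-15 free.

Op 1: a = malloc(6) -> a = 0; heap: [0-5 ALLOC][6-32 FREE]
Op 2: a = realloc(a, 5) -> a = 0; heap: [0-4 ALLOC][5-32 FREE]
Op 3: free(a) -> (freed a); heap: [0-32 FREE]
Op 4: b = malloc(7) -> b = 0; heap: [0-6 ALLOC][7-32 FREE]
Op 5: c = malloc(5) -> c = 7; heap: [0-6 ALLOC][7-11 ALLOC][12-32 FREE]

Answer: [0-6 ALLOC][7-11 ALLOC][12-32 FREE]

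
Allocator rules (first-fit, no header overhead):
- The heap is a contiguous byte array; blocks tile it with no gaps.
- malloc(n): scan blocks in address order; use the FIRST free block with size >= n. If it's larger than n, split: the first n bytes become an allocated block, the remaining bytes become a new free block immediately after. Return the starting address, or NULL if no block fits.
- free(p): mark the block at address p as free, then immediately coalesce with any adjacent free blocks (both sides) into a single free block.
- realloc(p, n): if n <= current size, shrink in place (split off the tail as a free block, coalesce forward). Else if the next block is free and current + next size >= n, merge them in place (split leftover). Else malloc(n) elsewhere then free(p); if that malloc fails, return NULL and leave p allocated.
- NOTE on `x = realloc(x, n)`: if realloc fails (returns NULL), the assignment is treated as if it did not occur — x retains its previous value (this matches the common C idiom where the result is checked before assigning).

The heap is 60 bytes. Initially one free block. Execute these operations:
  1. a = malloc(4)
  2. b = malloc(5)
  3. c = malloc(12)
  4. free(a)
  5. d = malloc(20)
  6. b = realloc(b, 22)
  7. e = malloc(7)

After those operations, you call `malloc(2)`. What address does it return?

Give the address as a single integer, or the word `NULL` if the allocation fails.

Op 1: a = malloc(4) -> a = 0; heap: [0-3 ALLOC][4-59 FREE]
Op 2: b = malloc(5) -> b = 4; heap: [0-3 ALLOC][4-8 ALLOC][9-59 FREE]
Op 3: c = malloc(12) -> c = 9; heap: [0-3 ALLOC][4-8 ALLOC][9-20 ALLOC][21-59 FREE]
Op 4: free(a) -> (freed a); heap: [0-3 FREE][4-8 ALLOC][9-20 ALLOC][21-59 FREE]
Op 5: d = malloc(20) -> d = 21; heap: [0-3 FREE][4-8 ALLOC][9-20 ALLOC][21-40 ALLOC][41-59 FREE]
Op 6: b = realloc(b, 22) -> NULL (b unchanged); heap: [0-3 FREE][4-8 ALLOC][9-20 ALLOC][21-40 ALLOC][41-59 FREE]
Op 7: e = malloc(7) -> e = 41; heap: [0-3 FREE][4-8 ALLOC][9-20 ALLOC][21-40 ALLOC][41-47 ALLOC][48-59 FREE]
malloc(2): first-fit scan over [0-3 FREE][4-8 ALLOC][9-20 ALLOC][21-40 ALLOC][41-47 ALLOC][48-59 FREE] -> 0

Answer: 0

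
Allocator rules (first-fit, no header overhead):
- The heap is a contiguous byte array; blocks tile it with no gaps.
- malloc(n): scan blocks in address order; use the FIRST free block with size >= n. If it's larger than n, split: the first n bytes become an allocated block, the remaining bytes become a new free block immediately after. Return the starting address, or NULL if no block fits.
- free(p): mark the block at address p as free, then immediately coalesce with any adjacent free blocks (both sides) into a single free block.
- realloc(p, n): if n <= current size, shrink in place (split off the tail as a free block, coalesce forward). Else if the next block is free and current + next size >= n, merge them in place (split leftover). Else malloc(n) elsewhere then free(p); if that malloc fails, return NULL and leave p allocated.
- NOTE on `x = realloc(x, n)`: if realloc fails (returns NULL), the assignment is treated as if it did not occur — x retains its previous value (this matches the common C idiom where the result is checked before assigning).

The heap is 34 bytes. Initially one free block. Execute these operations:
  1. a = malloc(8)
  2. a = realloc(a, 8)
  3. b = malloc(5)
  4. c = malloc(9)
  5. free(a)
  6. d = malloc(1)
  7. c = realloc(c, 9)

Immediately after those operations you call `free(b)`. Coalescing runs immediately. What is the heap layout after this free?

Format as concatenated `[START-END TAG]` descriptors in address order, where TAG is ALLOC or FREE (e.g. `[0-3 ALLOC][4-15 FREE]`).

Op 1: a = malloc(8) -> a = 0; heap: [0-7 ALLOC][8-33 FREE]
Op 2: a = realloc(a, 8) -> a = 0; heap: [0-7 ALLOC][8-33 FREE]
Op 3: b = malloc(5) -> b = 8; heap: [0-7 ALLOC][8-12 ALLOC][13-33 FREE]
Op 4: c = malloc(9) -> c = 13; heap: [0-7 ALLOC][8-12 ALLOC][13-21 ALLOC][22-33 FREE]
Op 5: free(a) -> (freed a); heap: [0-7 FREE][8-12 ALLOC][13-21 ALLOC][22-33 FREE]
Op 6: d = malloc(1) -> d = 0; heap: [0-0 ALLOC][1-7 FREE][8-12 ALLOC][13-21 ALLOC][22-33 FREE]
Op 7: c = realloc(c, 9) -> c = 13; heap: [0-0 ALLOC][1-7 FREE][8-12 ALLOC][13-21 ALLOC][22-33 FREE]
free(b): b = 8 -> block [8-12 ALLOC]; mark free, coalesce with adjacent free neighbors -> [0-0 ALLOC][1-12 FREE][13-21 ALLOC][22-33 FREE]

Answer: [0-0 ALLOC][1-12 FREE][13-21 ALLOC][22-33 FREE]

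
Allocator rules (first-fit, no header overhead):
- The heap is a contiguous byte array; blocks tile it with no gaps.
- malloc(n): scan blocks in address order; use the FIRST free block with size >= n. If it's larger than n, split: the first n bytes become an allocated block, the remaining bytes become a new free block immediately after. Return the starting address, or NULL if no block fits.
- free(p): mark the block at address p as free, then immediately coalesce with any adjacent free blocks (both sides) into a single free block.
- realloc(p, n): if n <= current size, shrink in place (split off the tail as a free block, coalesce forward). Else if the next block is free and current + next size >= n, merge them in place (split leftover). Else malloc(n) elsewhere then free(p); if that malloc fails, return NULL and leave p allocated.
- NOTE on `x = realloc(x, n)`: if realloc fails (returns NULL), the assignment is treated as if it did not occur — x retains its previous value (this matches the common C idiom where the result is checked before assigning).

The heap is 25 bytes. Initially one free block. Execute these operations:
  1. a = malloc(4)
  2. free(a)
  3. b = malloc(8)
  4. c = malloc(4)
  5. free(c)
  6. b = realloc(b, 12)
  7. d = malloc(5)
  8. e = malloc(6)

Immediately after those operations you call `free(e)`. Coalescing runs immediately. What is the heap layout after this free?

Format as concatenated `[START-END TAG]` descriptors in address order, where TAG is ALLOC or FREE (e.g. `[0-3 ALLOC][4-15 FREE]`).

Op 1: a = malloc(4) -> a = 0; heap: [0-3 ALLOC][4-24 FREE]
Op 2: free(a) -> (freed a); heap: [0-24 FREE]
Op 3: b = malloc(8) -> b = 0; heap: [0-7 ALLOC][8-24 FREE]
Op 4: c = malloc(4) -> c = 8; heap: [0-7 ALLOC][8-11 ALLOC][12-24 FREE]
Op 5: free(c) -> (freed c); heap: [0-7 ALLOC][8-24 FREE]
Op 6: b = realloc(b, 12) -> b = 0; heap: [0-11 ALLOC][12-24 FREE]
Op 7: d = malloc(5) -> d = 12; heap: [0-11 ALLOC][12-16 ALLOC][17-24 FREE]
Op 8: e = malloc(6) -> e = 17; heap: [0-11 ALLOC][12-16 ALLOC][17-22 ALLOC][23-24 FREE]
free(e): e = 17 -> block [17-22 ALLOC]; mark free, coalesce with adjacent free neighbors -> [0-11 ALLOC][12-16 ALLOC][17-24 FREE]

Answer: [0-11 ALLOC][12-16 ALLOC][17-24 FREE]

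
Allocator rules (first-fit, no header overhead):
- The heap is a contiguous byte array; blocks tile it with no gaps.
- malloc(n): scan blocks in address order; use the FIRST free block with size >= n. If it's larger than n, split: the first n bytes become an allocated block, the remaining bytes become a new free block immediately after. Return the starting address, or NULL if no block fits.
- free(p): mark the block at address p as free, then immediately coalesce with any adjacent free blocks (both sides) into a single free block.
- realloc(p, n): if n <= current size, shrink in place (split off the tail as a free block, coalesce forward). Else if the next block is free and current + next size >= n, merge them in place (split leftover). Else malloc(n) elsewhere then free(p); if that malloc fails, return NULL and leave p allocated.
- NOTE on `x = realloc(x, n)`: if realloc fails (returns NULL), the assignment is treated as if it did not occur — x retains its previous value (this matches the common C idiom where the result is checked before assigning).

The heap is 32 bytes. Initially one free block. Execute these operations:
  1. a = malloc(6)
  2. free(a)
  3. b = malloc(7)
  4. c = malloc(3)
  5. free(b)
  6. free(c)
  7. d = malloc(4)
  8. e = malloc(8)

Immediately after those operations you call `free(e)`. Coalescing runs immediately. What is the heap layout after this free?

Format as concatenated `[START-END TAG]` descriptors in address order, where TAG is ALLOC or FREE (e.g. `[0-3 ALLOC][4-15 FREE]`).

Answer: [0-3 ALLOC][4-31 FREE]

Derivation:
Op 1: a = malloc(6) -> a = 0; heap: [0-5 ALLOC][6-31 FREE]
Op 2: free(a) -> (freed a); heap: [0-31 FREE]
Op 3: b = malloc(7) -> b = 0; heap: [0-6 ALLOC][7-31 FREE]
Op 4: c = malloc(3) -> c = 7; heap: [0-6 ALLOC][7-9 ALLOC][10-31 FREE]
Op 5: free(b) -> (freed b); heap: [0-6 FREE][7-9 ALLOC][10-31 FREE]
Op 6: free(c) -> (freed c); heap: [0-31 FREE]
Op 7: d = malloc(4) -> d = 0; heap: [0-3 ALLOC][4-31 FREE]
Op 8: e = malloc(8) -> e = 4; heap: [0-3 ALLOC][4-11 ALLOC][12-31 FREE]
free(e): e = 4 -> block [4-11 ALLOC]; mark free, coalesce with adjacent free neighbors -> [0-3 ALLOC][4-31 FREE]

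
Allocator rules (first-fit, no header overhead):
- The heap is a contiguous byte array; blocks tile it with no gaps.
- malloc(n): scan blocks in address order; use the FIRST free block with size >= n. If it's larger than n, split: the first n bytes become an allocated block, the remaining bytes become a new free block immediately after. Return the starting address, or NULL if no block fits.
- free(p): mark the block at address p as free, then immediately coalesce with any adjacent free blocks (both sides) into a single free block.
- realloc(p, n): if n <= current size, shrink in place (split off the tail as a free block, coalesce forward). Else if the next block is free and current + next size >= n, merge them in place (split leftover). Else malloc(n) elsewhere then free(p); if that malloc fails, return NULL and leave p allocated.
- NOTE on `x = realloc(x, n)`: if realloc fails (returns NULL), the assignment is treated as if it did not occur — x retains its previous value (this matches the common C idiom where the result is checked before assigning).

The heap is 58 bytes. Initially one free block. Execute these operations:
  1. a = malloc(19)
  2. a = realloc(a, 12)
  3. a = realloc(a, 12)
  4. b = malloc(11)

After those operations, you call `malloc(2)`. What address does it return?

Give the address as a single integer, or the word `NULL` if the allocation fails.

Answer: 23

Derivation:
Op 1: a = malloc(19) -> a = 0; heap: [0-18 ALLOC][19-57 FREE]
Op 2: a = realloc(a, 12) -> a = 0; heap: [0-11 ALLOC][12-57 FREE]
Op 3: a = realloc(a, 12) -> a = 0; heap: [0-11 ALLOC][12-57 FREE]
Op 4: b = malloc(11) -> b = 12; heap: [0-11 ALLOC][12-22 ALLOC][23-57 FREE]
malloc(2): first-fit scan over [0-11 ALLOC][12-22 ALLOC][23-57 FREE] -> 23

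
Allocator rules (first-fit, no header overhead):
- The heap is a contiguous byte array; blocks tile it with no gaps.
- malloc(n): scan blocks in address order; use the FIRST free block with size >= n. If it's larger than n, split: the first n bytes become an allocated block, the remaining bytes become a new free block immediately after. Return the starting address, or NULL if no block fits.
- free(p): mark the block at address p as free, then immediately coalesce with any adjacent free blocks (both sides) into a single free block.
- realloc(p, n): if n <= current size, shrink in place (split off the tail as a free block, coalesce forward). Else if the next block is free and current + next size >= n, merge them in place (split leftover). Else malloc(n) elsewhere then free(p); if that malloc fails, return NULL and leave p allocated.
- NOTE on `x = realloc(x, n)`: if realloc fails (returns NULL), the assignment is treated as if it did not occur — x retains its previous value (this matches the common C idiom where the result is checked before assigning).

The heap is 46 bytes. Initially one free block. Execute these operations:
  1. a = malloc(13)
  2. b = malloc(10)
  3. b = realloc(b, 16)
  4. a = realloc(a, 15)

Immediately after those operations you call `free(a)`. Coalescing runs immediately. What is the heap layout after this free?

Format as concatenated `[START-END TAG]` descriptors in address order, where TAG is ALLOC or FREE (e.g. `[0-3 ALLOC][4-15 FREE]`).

Op 1: a = malloc(13) -> a = 0; heap: [0-12 ALLOC][13-45 FREE]
Op 2: b = malloc(10) -> b = 13; heap: [0-12 ALLOC][13-22 ALLOC][23-45 FREE]
Op 3: b = realloc(b, 16) -> b = 13; heap: [0-12 ALLOC][13-28 ALLOC][29-45 FREE]
Op 4: a = realloc(a, 15) -> a = 29; heap: [0-12 FREE][13-28 ALLOC][29-43 ALLOC][44-45 FREE]
free(a): a = 29 -> block [29-43 ALLOC]; mark free, coalesce with adjacent free neighbors -> [0-12 FREE][13-28 ALLOC][29-45 FREE]

Answer: [0-12 FREE][13-28 ALLOC][29-45 FREE]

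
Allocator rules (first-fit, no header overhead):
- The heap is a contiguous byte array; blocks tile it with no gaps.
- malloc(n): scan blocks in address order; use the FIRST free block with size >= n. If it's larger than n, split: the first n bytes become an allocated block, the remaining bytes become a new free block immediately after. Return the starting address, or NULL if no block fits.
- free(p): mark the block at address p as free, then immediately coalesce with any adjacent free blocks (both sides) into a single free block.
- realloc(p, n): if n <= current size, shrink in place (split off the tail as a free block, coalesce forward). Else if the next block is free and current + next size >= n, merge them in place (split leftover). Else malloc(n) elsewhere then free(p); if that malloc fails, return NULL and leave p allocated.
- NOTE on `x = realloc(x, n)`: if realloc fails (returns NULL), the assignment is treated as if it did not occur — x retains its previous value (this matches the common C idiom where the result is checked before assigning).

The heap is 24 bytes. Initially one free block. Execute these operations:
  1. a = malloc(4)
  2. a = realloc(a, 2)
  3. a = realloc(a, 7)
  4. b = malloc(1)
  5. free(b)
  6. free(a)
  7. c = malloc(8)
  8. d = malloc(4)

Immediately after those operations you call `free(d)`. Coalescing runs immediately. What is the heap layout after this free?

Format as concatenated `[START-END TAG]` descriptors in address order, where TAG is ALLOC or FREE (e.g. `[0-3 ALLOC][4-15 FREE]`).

Answer: [0-7 ALLOC][8-23 FREE]

Derivation:
Op 1: a = malloc(4) -> a = 0; heap: [0-3 ALLOC][4-23 FREE]
Op 2: a = realloc(a, 2) -> a = 0; heap: [0-1 ALLOC][2-23 FREE]
Op 3: a = realloc(a, 7) -> a = 0; heap: [0-6 ALLOC][7-23 FREE]
Op 4: b = malloc(1) -> b = 7; heap: [0-6 ALLOC][7-7 ALLOC][8-23 FREE]
Op 5: free(b) -> (freed b); heap: [0-6 ALLOC][7-23 FREE]
Op 6: free(a) -> (freed a); heap: [0-23 FREE]
Op 7: c = malloc(8) -> c = 0; heap: [0-7 ALLOC][8-23 FREE]
Op 8: d = malloc(4) -> d = 8; heap: [0-7 ALLOC][8-11 ALLOC][12-23 FREE]
free(d): d = 8 -> block [8-11 ALLOC]; mark free, coalesce with adjacent free neighbors -> [0-7 ALLOC][8-23 FREE]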